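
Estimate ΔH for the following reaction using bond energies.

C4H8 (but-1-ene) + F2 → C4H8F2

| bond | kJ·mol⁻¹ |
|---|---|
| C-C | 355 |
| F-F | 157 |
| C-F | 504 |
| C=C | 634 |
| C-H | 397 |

ΔH ≈ −572 kJ

Bonds broken (reactants):
  C-C: 2 × 355 = 710
  C-H: 8 × 397 = 3176
  C=C: 1 × 634 = 634
  F-F: 1 × 157 = 157
  Σ(broken) = 4677 kJ
Bonds formed (products):
  C-C: 3 × 355 = 1065
  C-F: 2 × 504 = 1008
  C-H: 8 × 397 = 3176
  Σ(formed) = 5249 kJ
ΔH = Σ(broken) − Σ(formed) = 4677 − 5249 = −572 kJ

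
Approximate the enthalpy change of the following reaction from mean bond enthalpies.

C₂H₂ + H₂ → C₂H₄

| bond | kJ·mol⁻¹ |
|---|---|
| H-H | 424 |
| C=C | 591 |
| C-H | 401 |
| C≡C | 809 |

ΔH ≈ −160 kJ

Bonds broken (reactants):
  C≡C: 1 × 809 = 809
  C-H: 2 × 401 = 802
  H-H: 1 × 424 = 424
  Σ(broken) = 2035 kJ
Bonds formed (products):
  C-H: 4 × 401 = 1604
  C=C: 1 × 591 = 591
  Σ(formed) = 2195 kJ
ΔH = Σ(broken) − Σ(formed) = 2035 − 2195 = −160 kJ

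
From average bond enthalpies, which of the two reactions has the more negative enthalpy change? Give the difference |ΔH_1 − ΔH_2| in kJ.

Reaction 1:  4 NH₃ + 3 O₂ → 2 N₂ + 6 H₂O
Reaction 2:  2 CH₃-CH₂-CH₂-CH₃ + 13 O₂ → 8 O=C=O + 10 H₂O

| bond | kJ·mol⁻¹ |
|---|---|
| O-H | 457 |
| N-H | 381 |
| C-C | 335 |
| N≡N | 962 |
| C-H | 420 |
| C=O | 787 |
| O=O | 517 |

Reaction 2, by 3316 kJ

Reaction 1:
  Bonds broken (reactants):
    N-H: 12 × 381 = 4572
    O=O: 3 × 517 = 1551
    Σ(broken) = 6123 kJ
  Bonds formed (products):
    N≡N: 2 × 962 = 1924
    O-H: 12 × 457 = 5484
    Σ(formed) = 7408 kJ
  ΔH_1 = 6123 − 7408 = −1285 kJ
Reaction 2:
  Bonds broken (reactants):
    C-C: 6 × 335 = 2010
    C-H: 20 × 420 = 8400
    O=O: 13 × 517 = 6721
    Σ(broken) = 17131 kJ
  Bonds formed (products):
    C=O: 16 × 787 = 12592
    O-H: 20 × 457 = 9140
    Σ(formed) = 21732 kJ
  ΔH_2 = 17131 − 21732 = −4601 kJ
ΔH_1 − ΔH_2 = +3316 kJ, so reaction 2 has the more negative ΔH; |ΔH_1 − ΔH_2| = 3316 kJ.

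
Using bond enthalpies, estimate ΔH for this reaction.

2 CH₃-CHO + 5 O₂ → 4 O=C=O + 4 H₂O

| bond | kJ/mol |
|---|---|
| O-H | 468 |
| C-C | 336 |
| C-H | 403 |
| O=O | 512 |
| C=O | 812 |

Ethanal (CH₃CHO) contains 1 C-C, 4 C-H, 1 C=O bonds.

Bonds broken (reactants):
  C-C: 2 × 336 = 672
  C-H: 8 × 403 = 3224
  C=O: 2 × 812 = 1624
  O=O: 5 × 512 = 2560
  Σ(broken) = 8080 kJ
Bonds formed (products):
  C=O: 8 × 812 = 6496
  O-H: 8 × 468 = 3744
  Σ(formed) = 10240 kJ
ΔH = Σ(broken) − Σ(formed) = 8080 − 10240 = −2160 kJ

ΔH ≈ −2160 kJ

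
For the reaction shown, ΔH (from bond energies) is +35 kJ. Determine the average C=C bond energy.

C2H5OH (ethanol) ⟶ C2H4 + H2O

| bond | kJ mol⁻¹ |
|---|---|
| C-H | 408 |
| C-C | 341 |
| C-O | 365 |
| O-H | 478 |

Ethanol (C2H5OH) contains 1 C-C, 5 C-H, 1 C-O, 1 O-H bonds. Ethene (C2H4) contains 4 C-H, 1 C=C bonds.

D(C=C) ≈ 601 kJ/mol

Let D be the C=C bond energy.
Σ(broken) = 1×341 + 5×408 + 1×365 + 1×478 = 3224
Σ(formed) = 4×408 + 1×D + 2×478 = 2588 + D
ΔH = Σ(broken) − Σ(formed) = (3224) − (2588 + D) = +636 − D
Setting this equal to +35 kJ gives D = 601 kJ/mol.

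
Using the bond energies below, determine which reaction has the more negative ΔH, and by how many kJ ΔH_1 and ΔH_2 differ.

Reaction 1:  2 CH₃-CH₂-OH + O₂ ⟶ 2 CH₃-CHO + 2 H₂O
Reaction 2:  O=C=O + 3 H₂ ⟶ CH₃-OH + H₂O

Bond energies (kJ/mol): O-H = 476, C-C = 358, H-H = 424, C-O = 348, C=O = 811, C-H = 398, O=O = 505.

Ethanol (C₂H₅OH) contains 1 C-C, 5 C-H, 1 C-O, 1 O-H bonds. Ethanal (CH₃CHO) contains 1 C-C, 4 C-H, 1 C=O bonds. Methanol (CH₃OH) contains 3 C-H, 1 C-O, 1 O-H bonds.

Reaction 1:
  Bonds broken (reactants):
    C-C: 2 × 358 = 716
    C-H: 10 × 398 = 3980
    C-O: 2 × 348 = 696
    O-H: 2 × 476 = 952
    O=O: 1 × 505 = 505
    Σ(broken) = 6849 kJ
  Bonds formed (products):
    C-C: 2 × 358 = 716
    C-H: 8 × 398 = 3184
    C=O: 2 × 811 = 1622
    O-H: 4 × 476 = 1904
    Σ(formed) = 7426 kJ
  ΔH_1 = 6849 − 7426 = −577 kJ
Reaction 2:
  Bonds broken (reactants):
    C=O: 2 × 811 = 1622
    H-H: 3 × 424 = 1272
    Σ(broken) = 2894 kJ
  Bonds formed (products):
    C-H: 3 × 398 = 1194
    C-O: 1 × 348 = 348
    O-H: 3 × 476 = 1428
    Σ(formed) = 2970 kJ
  ΔH_2 = 2894 − 2970 = −76 kJ
ΔH_1 − ΔH_2 = −501 kJ, so reaction 1 has the more negative ΔH; |ΔH_1 − ΔH_2| = 501 kJ.

Reaction 1, by 501 kJ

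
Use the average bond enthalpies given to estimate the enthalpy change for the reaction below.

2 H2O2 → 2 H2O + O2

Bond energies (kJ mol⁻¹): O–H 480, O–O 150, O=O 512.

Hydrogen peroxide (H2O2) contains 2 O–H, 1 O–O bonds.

Bonds broken (reactants):
  O–H: 4 × 480 = 1920
  O–O: 2 × 150 = 300
  Σ(broken) = 2220 kJ
Bonds formed (products):
  O–H: 4 × 480 = 1920
  O=O: 1 × 512 = 512
  Σ(formed) = 2432 kJ
ΔH = Σ(broken) − Σ(formed) = 2220 − 2432 = −212 kJ

ΔH ≈ −212 kJ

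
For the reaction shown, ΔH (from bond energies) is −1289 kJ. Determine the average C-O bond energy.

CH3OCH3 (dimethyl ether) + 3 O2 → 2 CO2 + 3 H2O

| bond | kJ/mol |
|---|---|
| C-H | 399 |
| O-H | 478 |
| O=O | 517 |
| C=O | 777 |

Let D be the C-O bond energy.
Σ(broken) = 6×399 + 2×D + 3×517 = 3945 + 2D
Σ(formed) = 4×777 + 6×478 = 5976
ΔH = Σ(broken) − Σ(formed) = (3945 + 2D) − (5976) = −2031 + 2D
Setting this equal to −1289 kJ gives 2D = 742, so D = 371 kJ/mol.

D(C-O) ≈ 371 kJ/mol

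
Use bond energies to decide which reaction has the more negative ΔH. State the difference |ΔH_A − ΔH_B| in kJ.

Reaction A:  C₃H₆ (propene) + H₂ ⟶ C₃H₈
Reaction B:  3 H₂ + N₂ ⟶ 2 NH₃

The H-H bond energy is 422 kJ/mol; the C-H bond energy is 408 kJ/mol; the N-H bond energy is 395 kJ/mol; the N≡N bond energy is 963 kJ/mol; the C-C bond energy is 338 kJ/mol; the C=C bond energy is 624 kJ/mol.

Reaction A:
  Bonds broken (reactants):
    C-C: 1 × 338 = 338
    C-H: 6 × 408 = 2448
    C=C: 1 × 624 = 624
    H-H: 1 × 422 = 422
    Σ(broken) = 3832 kJ
  Bonds formed (products):
    C-C: 2 × 338 = 676
    C-H: 8 × 408 = 3264
    Σ(formed) = 3940 kJ
  ΔH_A = 3832 − 3940 = −108 kJ
Reaction B:
  Bonds broken (reactants):
    H-H: 3 × 422 = 1266
    N≡N: 1 × 963 = 963
    Σ(broken) = 2229 kJ
  Bonds formed (products):
    N-H: 6 × 395 = 2370
    Σ(formed) = 2370 kJ
  ΔH_B = 2229 − 2370 = −141 kJ
ΔH_A − ΔH_B = +33 kJ, so reaction B has the more negative ΔH; |ΔH_A − ΔH_B| = 33 kJ.

Reaction B, by 33 kJ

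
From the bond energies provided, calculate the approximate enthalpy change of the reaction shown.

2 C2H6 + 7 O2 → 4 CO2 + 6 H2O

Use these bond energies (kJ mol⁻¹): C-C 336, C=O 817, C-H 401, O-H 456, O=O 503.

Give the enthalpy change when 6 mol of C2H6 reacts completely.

ΔH = −9009 kJ

Bonds broken (reactants):
  C-C: 2 × 336 = 672
  C-H: 12 × 401 = 4812
  O=O: 7 × 503 = 3521
  Σ(broken) = 9005 kJ
Bonds formed (products):
  C=O: 8 × 817 = 6536
  O-H: 12 × 456 = 5472
  Σ(formed) = 12008 kJ
ΔH = Σ(broken) − Σ(formed) = 9005 − 12008 = −3003 kJ
For 3× the reaction as written: 3 × (−3003) = −9009 kJ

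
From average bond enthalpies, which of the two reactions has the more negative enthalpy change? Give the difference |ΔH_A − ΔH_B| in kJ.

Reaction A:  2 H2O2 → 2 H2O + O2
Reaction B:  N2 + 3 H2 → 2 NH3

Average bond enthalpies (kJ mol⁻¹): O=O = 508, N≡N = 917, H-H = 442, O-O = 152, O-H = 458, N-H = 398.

Reaction A, by 59 kJ

Reaction A:
  Bonds broken (reactants):
    O-H: 4 × 458 = 1832
    O-O: 2 × 152 = 304
    Σ(broken) = 2136 kJ
  Bonds formed (products):
    O-H: 4 × 458 = 1832
    O=O: 1 × 508 = 508
    Σ(formed) = 2340 kJ
  ΔH_A = 2136 − 2340 = −204 kJ
Reaction B:
  Bonds broken (reactants):
    H-H: 3 × 442 = 1326
    N≡N: 1 × 917 = 917
    Σ(broken) = 2243 kJ
  Bonds formed (products):
    N-H: 6 × 398 = 2388
    Σ(formed) = 2388 kJ
  ΔH_B = 2243 − 2388 = −145 kJ
ΔH_A − ΔH_B = −59 kJ, so reaction A has the more negative ΔH; |ΔH_A − ΔH_B| = 59 kJ.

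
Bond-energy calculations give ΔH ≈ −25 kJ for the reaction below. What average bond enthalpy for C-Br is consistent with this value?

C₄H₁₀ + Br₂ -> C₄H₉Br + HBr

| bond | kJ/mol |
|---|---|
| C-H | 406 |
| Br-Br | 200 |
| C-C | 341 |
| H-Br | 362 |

D(C-Br) ≈ 269 kJ/mol

Let D be the C-Br bond energy.
Σ(broken) = 1×200 + 3×341 + 10×406 = 5283
Σ(formed) = 1×D + 3×341 + 9×406 + 1×362 = 5039 + D
ΔH = Σ(broken) − Σ(formed) = (5283) − (5039 + D) = +244 − D
Setting this equal to −25 kJ gives D = 269 kJ/mol.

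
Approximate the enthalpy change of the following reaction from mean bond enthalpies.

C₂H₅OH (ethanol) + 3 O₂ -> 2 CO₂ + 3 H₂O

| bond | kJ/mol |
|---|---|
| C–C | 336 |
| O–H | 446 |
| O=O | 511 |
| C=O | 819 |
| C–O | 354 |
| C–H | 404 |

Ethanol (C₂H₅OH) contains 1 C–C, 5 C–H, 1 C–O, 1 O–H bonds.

ΔH ≈ −1263 kJ

Bonds broken (reactants):
  C–C: 1 × 336 = 336
  C–H: 5 × 404 = 2020
  C–O: 1 × 354 = 354
  O–H: 1 × 446 = 446
  O=O: 3 × 511 = 1533
  Σ(broken) = 4689 kJ
Bonds formed (products):
  C=O: 4 × 819 = 3276
  O–H: 6 × 446 = 2676
  Σ(formed) = 5952 kJ
ΔH = Σ(broken) − Σ(formed) = 4689 − 5952 = −1263 kJ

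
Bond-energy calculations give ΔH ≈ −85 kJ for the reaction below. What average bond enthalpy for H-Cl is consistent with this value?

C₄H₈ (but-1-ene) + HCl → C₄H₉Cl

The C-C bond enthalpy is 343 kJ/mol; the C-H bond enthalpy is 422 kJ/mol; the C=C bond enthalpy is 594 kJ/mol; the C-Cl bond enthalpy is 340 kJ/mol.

D(H-Cl) ≈ 426 kJ/mol

Let D be the H-Cl bond energy.
Σ(broken) = 2×343 + 8×422 + 1×594 + 1×D = 4656 + D
Σ(formed) = 3×343 + 1×340 + 9×422 = 5167
ΔH = Σ(broken) − Σ(formed) = (4656 + D) − (5167) = −511 + D
Setting this equal to −85 kJ gives D = 426 kJ/mol.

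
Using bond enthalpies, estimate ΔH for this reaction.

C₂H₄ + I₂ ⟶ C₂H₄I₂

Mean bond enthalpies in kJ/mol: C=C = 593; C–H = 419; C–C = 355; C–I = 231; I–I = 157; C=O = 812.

Bonds broken (reactants):
  C–H: 4 × 419 = 1676
  C=C: 1 × 593 = 593
  I–I: 1 × 157 = 157
  Σ(broken) = 2426 kJ
Bonds formed (products):
  C–C: 1 × 355 = 355
  C–H: 4 × 419 = 1676
  C–I: 2 × 231 = 462
  Σ(formed) = 2493 kJ
ΔH = Σ(broken) − Σ(formed) = 2426 − 2493 = −67 kJ

ΔH ≈ −67 kJ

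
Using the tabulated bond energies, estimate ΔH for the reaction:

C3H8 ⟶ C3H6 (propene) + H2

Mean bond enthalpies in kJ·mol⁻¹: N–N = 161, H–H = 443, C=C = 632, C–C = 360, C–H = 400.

Bonds broken (reactants):
  C–C: 2 × 360 = 720
  C–H: 8 × 400 = 3200
  Σ(broken) = 3920 kJ
Bonds formed (products):
  C–C: 1 × 360 = 360
  C–H: 6 × 400 = 2400
  C=C: 1 × 632 = 632
  H–H: 1 × 443 = 443
  Σ(formed) = 3835 kJ
ΔH = Σ(broken) − Σ(formed) = 3920 − 3835 = +85 kJ

ΔH ≈ +85 kJ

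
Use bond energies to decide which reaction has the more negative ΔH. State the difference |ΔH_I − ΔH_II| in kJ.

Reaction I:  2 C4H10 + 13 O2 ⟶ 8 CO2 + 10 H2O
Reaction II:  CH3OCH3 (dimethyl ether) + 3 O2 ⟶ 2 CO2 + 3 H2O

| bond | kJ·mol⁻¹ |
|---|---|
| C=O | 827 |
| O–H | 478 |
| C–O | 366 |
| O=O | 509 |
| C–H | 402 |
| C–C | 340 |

Reaction I, by 4590 kJ

Reaction I:
  Bonds broken (reactants):
    C–C: 6 × 340 = 2040
    C–H: 20 × 402 = 8040
    O=O: 13 × 509 = 6617
    Σ(broken) = 16697 kJ
  Bonds formed (products):
    C=O: 16 × 827 = 13232
    O–H: 20 × 478 = 9560
    Σ(formed) = 22792 kJ
  ΔH_I = 16697 − 22792 = −6095 kJ
Reaction II:
  Bonds broken (reactants):
    C–H: 6 × 402 = 2412
    C–O: 2 × 366 = 732
    O=O: 3 × 509 = 1527
    Σ(broken) = 4671 kJ
  Bonds formed (products):
    C=O: 4 × 827 = 3308
    O–H: 6 × 478 = 2868
    Σ(formed) = 6176 kJ
  ΔH_II = 4671 − 6176 = −1505 kJ
ΔH_I − ΔH_II = −4590 kJ, so reaction I has the more negative ΔH; |ΔH_I − ΔH_II| = 4590 kJ.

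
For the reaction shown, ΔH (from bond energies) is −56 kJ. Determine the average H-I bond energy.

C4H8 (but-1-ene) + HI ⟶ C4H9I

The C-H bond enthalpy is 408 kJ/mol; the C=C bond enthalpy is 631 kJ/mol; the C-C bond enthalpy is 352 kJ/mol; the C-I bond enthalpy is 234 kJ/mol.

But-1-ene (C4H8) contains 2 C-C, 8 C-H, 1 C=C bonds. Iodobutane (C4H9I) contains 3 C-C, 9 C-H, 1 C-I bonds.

D(H-I) ≈ 307 kJ/mol

Let D be the H-I bond energy.
Σ(broken) = 2×352 + 8×408 + 1×631 + 1×D = 4599 + D
Σ(formed) = 3×352 + 9×408 + 1×234 = 4962
ΔH = Σ(broken) − Σ(formed) = (4599 + D) − (4962) = −363 + D
Setting this equal to −56 kJ gives D = 307 kJ/mol.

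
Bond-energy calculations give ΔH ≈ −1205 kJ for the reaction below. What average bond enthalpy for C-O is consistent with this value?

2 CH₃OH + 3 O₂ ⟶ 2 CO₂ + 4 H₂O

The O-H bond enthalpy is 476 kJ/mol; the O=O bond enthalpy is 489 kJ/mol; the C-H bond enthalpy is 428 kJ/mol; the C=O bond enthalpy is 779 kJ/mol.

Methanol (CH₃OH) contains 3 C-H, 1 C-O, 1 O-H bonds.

Let D be the C-O bond energy.
Σ(broken) = 6×428 + 2×D + 2×476 + 3×489 = 4987 + 2D
Σ(formed) = 4×779 + 8×476 = 6924
ΔH = Σ(broken) − Σ(formed) = (4987 + 2D) − (6924) = −1937 + 2D
Setting this equal to −1205 kJ gives 2D = 732, so D = 366 kJ/mol.

D(C-O) ≈ 366 kJ/mol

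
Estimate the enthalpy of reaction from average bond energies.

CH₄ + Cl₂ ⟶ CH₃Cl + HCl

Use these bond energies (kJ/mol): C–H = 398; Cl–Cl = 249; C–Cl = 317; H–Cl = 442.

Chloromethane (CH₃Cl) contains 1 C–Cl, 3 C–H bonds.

Bonds broken (reactants):
  C–H: 4 × 398 = 1592
  Cl–Cl: 1 × 249 = 249
  Σ(broken) = 1841 kJ
Bonds formed (products):
  C–Cl: 1 × 317 = 317
  C–H: 3 × 398 = 1194
  H–Cl: 1 × 442 = 442
  Σ(formed) = 1953 kJ
ΔH = Σ(broken) − Σ(formed) = 1841 − 1953 = −112 kJ

ΔH ≈ −112 kJ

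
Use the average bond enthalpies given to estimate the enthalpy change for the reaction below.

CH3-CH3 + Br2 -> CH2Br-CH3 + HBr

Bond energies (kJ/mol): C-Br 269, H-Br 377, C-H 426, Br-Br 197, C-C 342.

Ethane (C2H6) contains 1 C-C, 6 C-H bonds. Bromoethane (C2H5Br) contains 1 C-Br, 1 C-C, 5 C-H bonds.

ΔH ≈ −23 kJ

Bonds broken (reactants):
  Br-Br: 1 × 197 = 197
  C-C: 1 × 342 = 342
  C-H: 6 × 426 = 2556
  Σ(broken) = 3095 kJ
Bonds formed (products):
  C-Br: 1 × 269 = 269
  C-C: 1 × 342 = 342
  C-H: 5 × 426 = 2130
  H-Br: 1 × 377 = 377
  Σ(formed) = 3118 kJ
ΔH = Σ(broken) − Σ(formed) = 3095 − 3118 = −23 kJ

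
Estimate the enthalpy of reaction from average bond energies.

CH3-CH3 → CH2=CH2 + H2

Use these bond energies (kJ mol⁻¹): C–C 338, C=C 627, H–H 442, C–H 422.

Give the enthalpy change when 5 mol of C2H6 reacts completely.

Bonds broken (reactants):
  C–C: 1 × 338 = 338
  C–H: 6 × 422 = 2532
  Σ(broken) = 2870 kJ
Bonds formed (products):
  C–H: 4 × 422 = 1688
  C=C: 1 × 627 = 627
  H–H: 1 × 442 = 442
  Σ(formed) = 2757 kJ
ΔH = Σ(broken) − Σ(formed) = 2870 − 2757 = +113 kJ
For 5× the reaction as written: 5 × (+113) = +565 kJ

ΔH = +565 kJ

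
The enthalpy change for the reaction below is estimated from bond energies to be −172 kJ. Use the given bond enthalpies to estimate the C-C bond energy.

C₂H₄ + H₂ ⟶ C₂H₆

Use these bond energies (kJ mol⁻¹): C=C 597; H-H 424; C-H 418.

D(C-C) ≈ 357 kJ/mol

Let D be the C-C bond energy.
Σ(broken) = 4×418 + 1×597 + 1×424 = 2693
Σ(formed) = 1×D + 6×418 = 2508 + D
ΔH = Σ(broken) − Σ(formed) = (2693) − (2508 + D) = +185 − D
Setting this equal to −172 kJ gives D = 357 kJ/mol.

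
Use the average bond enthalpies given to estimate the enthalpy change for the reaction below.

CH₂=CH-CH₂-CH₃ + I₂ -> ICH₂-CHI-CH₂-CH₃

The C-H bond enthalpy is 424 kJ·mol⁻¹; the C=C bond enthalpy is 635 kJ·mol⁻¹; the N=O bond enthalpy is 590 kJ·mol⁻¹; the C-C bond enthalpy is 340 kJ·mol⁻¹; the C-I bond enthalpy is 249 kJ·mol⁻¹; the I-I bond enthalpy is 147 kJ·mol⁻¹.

ΔH ≈ −56 kJ

Bonds broken (reactants):
  C-C: 2 × 340 = 680
  C-H: 8 × 424 = 3392
  C=C: 1 × 635 = 635
  I-I: 1 × 147 = 147
  Σ(broken) = 4854 kJ
Bonds formed (products):
  C-C: 3 × 340 = 1020
  C-H: 8 × 424 = 3392
  C-I: 2 × 249 = 498
  Σ(formed) = 4910 kJ
ΔH = Σ(broken) − Σ(formed) = 4854 − 4910 = −56 kJ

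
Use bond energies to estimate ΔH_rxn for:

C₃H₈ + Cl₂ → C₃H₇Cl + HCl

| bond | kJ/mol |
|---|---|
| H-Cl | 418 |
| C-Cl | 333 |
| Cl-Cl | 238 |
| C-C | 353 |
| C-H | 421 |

Bonds broken (reactants):
  C-C: 2 × 353 = 706
  C-H: 8 × 421 = 3368
  Cl-Cl: 1 × 238 = 238
  Σ(broken) = 4312 kJ
Bonds formed (products):
  C-C: 2 × 353 = 706
  C-Cl: 1 × 333 = 333
  C-H: 7 × 421 = 2947
  H-Cl: 1 × 418 = 418
  Σ(formed) = 4404 kJ
ΔH = Σ(broken) − Σ(formed) = 4312 − 4404 = −92 kJ

ΔH ≈ −92 kJ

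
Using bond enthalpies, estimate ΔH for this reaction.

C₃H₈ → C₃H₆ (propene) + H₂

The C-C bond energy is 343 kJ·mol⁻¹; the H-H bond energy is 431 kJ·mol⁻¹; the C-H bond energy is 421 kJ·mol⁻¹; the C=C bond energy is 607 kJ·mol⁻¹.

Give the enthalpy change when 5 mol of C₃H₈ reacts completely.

ΔH = +735 kJ

Bonds broken (reactants):
  C-C: 2 × 343 = 686
  C-H: 8 × 421 = 3368
  Σ(broken) = 4054 kJ
Bonds formed (products):
  C-C: 1 × 343 = 343
  C-H: 6 × 421 = 2526
  C=C: 1 × 607 = 607
  H-H: 1 × 431 = 431
  Σ(formed) = 3907 kJ
ΔH = Σ(broken) − Σ(formed) = 4054 − 3907 = +147 kJ
For 5× the reaction as written: 5 × (+147) = +735 kJ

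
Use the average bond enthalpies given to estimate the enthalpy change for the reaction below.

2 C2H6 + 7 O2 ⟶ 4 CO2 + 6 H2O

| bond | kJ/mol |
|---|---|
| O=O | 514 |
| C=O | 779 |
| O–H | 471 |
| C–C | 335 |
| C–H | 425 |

ΔH ≈ −2516 kJ

Bonds broken (reactants):
  C–C: 2 × 335 = 670
  C–H: 12 × 425 = 5100
  O=O: 7 × 514 = 3598
  Σ(broken) = 9368 kJ
Bonds formed (products):
  C=O: 8 × 779 = 6232
  O–H: 12 × 471 = 5652
  Σ(formed) = 11884 kJ
ΔH = Σ(broken) − Σ(formed) = 9368 − 11884 = −2516 kJ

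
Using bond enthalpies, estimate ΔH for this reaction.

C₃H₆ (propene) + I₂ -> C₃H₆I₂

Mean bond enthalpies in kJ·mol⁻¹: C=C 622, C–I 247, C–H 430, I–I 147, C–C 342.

Bonds broken (reactants):
  C–C: 1 × 342 = 342
  C–H: 6 × 430 = 2580
  C=C: 1 × 622 = 622
  I–I: 1 × 147 = 147
  Σ(broken) = 3691 kJ
Bonds formed (products):
  C–C: 2 × 342 = 684
  C–H: 6 × 430 = 2580
  C–I: 2 × 247 = 494
  Σ(formed) = 3758 kJ
ΔH = Σ(broken) − Σ(formed) = 3691 − 3758 = −67 kJ

ΔH ≈ −67 kJ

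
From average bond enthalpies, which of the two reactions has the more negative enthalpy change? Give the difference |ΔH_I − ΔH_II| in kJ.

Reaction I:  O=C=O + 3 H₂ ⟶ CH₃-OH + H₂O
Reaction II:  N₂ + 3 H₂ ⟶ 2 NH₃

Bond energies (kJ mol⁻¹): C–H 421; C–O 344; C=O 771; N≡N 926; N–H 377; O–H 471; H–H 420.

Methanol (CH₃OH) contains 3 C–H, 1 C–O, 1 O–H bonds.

Reaction I:
  Bonds broken (reactants):
    C=O: 2 × 771 = 1542
    H–H: 3 × 420 = 1260
    Σ(broken) = 2802 kJ
  Bonds formed (products):
    C–H: 3 × 421 = 1263
    C–O: 1 × 344 = 344
    O–H: 3 × 471 = 1413
    Σ(formed) = 3020 kJ
  ΔH_I = 2802 − 3020 = −218 kJ
Reaction II:
  Bonds broken (reactants):
    H–H: 3 × 420 = 1260
    N≡N: 1 × 926 = 926
    Σ(broken) = 2186 kJ
  Bonds formed (products):
    N–H: 6 × 377 = 2262
    Σ(formed) = 2262 kJ
  ΔH_II = 2186 − 2262 = −76 kJ
ΔH_I − ΔH_II = −142 kJ, so reaction I has the more negative ΔH; |ΔH_I − ΔH_II| = 142 kJ.

Reaction I, by 142 kJ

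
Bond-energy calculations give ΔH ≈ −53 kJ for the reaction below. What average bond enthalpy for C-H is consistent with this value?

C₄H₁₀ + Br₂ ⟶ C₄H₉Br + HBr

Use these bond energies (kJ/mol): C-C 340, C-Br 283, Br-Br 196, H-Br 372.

Let D be the C-H bond energy.
Σ(broken) = 1×196 + 3×340 + 10×D = 1216 + 10D
Σ(formed) = 1×283 + 3×340 + 9×D + 1×372 = 1675 + 9D
ΔH = Σ(broken) − Σ(formed) = (1216 + 10D) − (1675 + 9D) = −459 + D
Setting this equal to −53 kJ gives D = 406 kJ/mol.

D(C-H) ≈ 406 kJ/mol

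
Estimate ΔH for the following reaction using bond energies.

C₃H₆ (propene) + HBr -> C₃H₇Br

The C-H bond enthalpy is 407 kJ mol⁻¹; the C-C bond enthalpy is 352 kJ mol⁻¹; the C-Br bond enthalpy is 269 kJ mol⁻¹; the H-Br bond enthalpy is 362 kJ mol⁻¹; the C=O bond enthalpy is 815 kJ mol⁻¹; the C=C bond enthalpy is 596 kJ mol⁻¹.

Bonds broken (reactants):
  C-C: 1 × 352 = 352
  C-H: 6 × 407 = 2442
  C=C: 1 × 596 = 596
  H-Br: 1 × 362 = 362
  Σ(broken) = 3752 kJ
Bonds formed (products):
  C-Br: 1 × 269 = 269
  C-C: 2 × 352 = 704
  C-H: 7 × 407 = 2849
  Σ(formed) = 3822 kJ
ΔH = Σ(broken) − Σ(formed) = 3752 − 3822 = −70 kJ

ΔH ≈ −70 kJ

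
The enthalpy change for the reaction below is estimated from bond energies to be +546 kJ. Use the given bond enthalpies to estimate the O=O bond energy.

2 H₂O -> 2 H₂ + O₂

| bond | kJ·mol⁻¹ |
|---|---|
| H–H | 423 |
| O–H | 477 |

Let D be the O=O bond energy.
Σ(broken) = 4×477 = 1908
Σ(formed) = 2×423 + 1×D = 846 + D
ΔH = Σ(broken) − Σ(formed) = (1908) − (846 + D) = +1062 − D
Setting this equal to +546 kJ gives D = 516 kJ/mol.

D(O=O) ≈ 516 kJ/mol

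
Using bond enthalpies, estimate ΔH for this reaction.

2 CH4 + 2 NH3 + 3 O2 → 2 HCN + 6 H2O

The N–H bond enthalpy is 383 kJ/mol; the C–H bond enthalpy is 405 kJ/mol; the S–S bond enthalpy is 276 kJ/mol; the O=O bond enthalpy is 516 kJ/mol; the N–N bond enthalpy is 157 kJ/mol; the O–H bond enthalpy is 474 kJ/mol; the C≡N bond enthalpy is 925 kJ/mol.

Bonds broken (reactants):
  C–H: 8 × 405 = 3240
  N–H: 6 × 383 = 2298
  O=O: 3 × 516 = 1548
  Σ(broken) = 7086 kJ
Bonds formed (products):
  C≡N: 2 × 925 = 1850
  C–H: 2 × 405 = 810
  O–H: 12 × 474 = 5688
  Σ(formed) = 8348 kJ
ΔH = Σ(broken) − Σ(formed) = 7086 − 8348 = −1262 kJ

ΔH ≈ −1262 kJ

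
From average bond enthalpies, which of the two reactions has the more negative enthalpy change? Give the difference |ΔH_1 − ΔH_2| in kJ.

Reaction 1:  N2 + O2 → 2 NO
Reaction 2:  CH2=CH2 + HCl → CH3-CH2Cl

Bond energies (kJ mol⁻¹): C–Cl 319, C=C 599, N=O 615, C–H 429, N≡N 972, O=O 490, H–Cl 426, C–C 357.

Reaction 2, by 312 kJ

Reaction 1:
  Bonds broken (reactants):
    N≡N: 1 × 972 = 972
    O=O: 1 × 490 = 490
    Σ(broken) = 1462 kJ
  Bonds formed (products):
    N=O: 2 × 615 = 1230
    Σ(formed) = 1230 kJ
  ΔH_1 = 1462 − 1230 = +232 kJ
Reaction 2:
  Bonds broken (reactants):
    C–H: 4 × 429 = 1716
    C=C: 1 × 599 = 599
    H–Cl: 1 × 426 = 426
    Σ(broken) = 2741 kJ
  Bonds formed (products):
    C–C: 1 × 357 = 357
    C–Cl: 1 × 319 = 319
    C–H: 5 × 429 = 2145
    Σ(formed) = 2821 kJ
  ΔH_2 = 2741 − 2821 = −80 kJ
ΔH_1 − ΔH_2 = +312 kJ, so reaction 2 has the more negative ΔH; |ΔH_1 − ΔH_2| = 312 kJ.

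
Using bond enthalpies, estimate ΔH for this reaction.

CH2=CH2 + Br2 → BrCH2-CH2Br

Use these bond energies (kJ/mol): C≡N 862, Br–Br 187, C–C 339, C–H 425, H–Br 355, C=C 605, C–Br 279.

Bonds broken (reactants):
  Br–Br: 1 × 187 = 187
  C–H: 4 × 425 = 1700
  C=C: 1 × 605 = 605
  Σ(broken) = 2492 kJ
Bonds formed (products):
  C–Br: 2 × 279 = 558
  C–C: 1 × 339 = 339
  C–H: 4 × 425 = 1700
  Σ(formed) = 2597 kJ
ΔH = Σ(broken) − Σ(formed) = 2492 − 2597 = −105 kJ

ΔH ≈ −105 kJ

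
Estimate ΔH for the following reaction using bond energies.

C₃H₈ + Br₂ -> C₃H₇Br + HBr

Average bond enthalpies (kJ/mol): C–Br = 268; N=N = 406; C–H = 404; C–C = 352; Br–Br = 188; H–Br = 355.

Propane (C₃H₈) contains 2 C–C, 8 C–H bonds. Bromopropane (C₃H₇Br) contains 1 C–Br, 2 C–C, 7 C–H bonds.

Bonds broken (reactants):
  Br–Br: 1 × 188 = 188
  C–C: 2 × 352 = 704
  C–H: 8 × 404 = 3232
  Σ(broken) = 4124 kJ
Bonds formed (products):
  C–Br: 1 × 268 = 268
  C–C: 2 × 352 = 704
  C–H: 7 × 404 = 2828
  H–Br: 1 × 355 = 355
  Σ(formed) = 4155 kJ
ΔH = Σ(broken) − Σ(formed) = 4124 − 4155 = −31 kJ

ΔH ≈ −31 kJ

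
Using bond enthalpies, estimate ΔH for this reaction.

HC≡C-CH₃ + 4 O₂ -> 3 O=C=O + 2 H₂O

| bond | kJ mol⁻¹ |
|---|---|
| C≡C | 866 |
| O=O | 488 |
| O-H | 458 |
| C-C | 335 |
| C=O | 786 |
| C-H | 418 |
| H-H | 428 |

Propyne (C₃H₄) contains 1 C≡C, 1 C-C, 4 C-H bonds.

Bonds broken (reactants):
  C≡C: 1 × 866 = 866
  C-C: 1 × 335 = 335
  C-H: 4 × 418 = 1672
  O=O: 4 × 488 = 1952
  Σ(broken) = 4825 kJ
Bonds formed (products):
  C=O: 6 × 786 = 4716
  O-H: 4 × 458 = 1832
  Σ(formed) = 6548 kJ
ΔH = Σ(broken) − Σ(formed) = 4825 − 6548 = −1723 kJ

ΔH ≈ −1723 kJ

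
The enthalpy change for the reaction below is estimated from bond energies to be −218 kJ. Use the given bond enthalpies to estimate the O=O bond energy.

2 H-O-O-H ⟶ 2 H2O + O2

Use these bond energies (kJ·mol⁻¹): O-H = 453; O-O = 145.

Let D be the O=O bond energy.
Σ(broken) = 4×453 + 2×145 = 2102
Σ(formed) = 4×453 + 1×D = 1812 + D
ΔH = Σ(broken) − Σ(formed) = (2102) − (1812 + D) = +290 − D
Setting this equal to −218 kJ gives D = 508 kJ/mol.

D(O=O) ≈ 508 kJ/mol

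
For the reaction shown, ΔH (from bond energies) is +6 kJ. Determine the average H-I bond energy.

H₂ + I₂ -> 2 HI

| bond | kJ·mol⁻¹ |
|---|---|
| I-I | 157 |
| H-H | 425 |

D(H-I) ≈ 288 kJ/mol

Let D be the H-I bond energy.
Σ(broken) = 1×425 + 1×157 = 582
Σ(formed) = 2×D = 2D
ΔH = Σ(broken) − Σ(formed) = (582) − (2D) = +582 − 2D
Setting this equal to +6 kJ gives 2D = 576, so D = 288 kJ/mol.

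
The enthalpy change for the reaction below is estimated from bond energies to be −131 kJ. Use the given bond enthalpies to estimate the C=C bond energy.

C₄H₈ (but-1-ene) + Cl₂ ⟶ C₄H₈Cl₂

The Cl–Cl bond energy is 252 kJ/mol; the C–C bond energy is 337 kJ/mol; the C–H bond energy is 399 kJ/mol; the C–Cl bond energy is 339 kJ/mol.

Let D be the C=C bond energy.
Σ(broken) = 2×337 + 8×399 + 1×D + 1×252 = 4118 + D
Σ(formed) = 3×337 + 2×339 + 8×399 = 4881
ΔH = Σ(broken) − Σ(formed) = (4118 + D) − (4881) = −763 + D
Setting this equal to −131 kJ gives D = 632 kJ/mol.

D(C=C) ≈ 632 kJ/mol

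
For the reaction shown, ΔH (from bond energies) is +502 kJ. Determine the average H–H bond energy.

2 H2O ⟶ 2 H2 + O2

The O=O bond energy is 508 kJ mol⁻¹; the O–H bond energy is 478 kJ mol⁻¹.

Let D be the H–H bond energy.
Σ(broken) = 4×478 = 1912
Σ(formed) = 2×D + 1×508 = 508 + 2D
ΔH = Σ(broken) − Σ(formed) = (1912) − (508 + 2D) = +1404 − 2D
Setting this equal to +502 kJ gives 2D = 902, so D = 451 kJ/mol.

D(H–H) ≈ 451 kJ/mol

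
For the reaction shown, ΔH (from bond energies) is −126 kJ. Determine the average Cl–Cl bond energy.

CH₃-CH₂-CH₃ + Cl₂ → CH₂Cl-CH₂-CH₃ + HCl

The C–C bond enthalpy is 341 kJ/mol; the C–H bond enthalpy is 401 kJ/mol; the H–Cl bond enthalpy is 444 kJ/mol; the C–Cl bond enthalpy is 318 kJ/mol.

Let D be the Cl–Cl bond energy.
Σ(broken) = 2×341 + 8×401 + 1×D = 3890 + D
Σ(formed) = 2×341 + 1×318 + 7×401 + 1×444 = 4251
ΔH = Σ(broken) − Σ(formed) = (3890 + D) − (4251) = −361 + D
Setting this equal to −126 kJ gives D = 235 kJ/mol.

D(Cl–Cl) ≈ 235 kJ/mol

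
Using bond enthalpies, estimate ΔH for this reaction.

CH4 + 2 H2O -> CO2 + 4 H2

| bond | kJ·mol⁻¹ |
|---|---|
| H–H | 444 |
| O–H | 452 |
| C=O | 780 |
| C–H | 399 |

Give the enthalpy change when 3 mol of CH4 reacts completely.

ΔH = +204 kJ

Bonds broken (reactants):
  C–H: 4 × 399 = 1596
  O–H: 4 × 452 = 1808
  Σ(broken) = 3404 kJ
Bonds formed (products):
  C=O: 2 × 780 = 1560
  H–H: 4 × 444 = 1776
  Σ(formed) = 3336 kJ
ΔH = Σ(broken) − Σ(formed) = 3404 − 3336 = +68 kJ
For 3× the reaction as written: 3 × (+68) = +204 kJ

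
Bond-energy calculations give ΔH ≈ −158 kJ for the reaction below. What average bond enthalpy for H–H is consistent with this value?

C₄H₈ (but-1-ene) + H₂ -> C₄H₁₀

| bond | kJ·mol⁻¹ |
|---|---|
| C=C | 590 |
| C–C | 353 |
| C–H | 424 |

D(H–H) ≈ 453 kJ/mol

Let D be the H–H bond energy.
Σ(broken) = 2×353 + 8×424 + 1×590 + 1×D = 4688 + D
Σ(formed) = 3×353 + 10×424 = 5299
ΔH = Σ(broken) − Σ(formed) = (4688 + D) − (5299) = −611 + D
Setting this equal to −158 kJ gives D = 453 kJ/mol.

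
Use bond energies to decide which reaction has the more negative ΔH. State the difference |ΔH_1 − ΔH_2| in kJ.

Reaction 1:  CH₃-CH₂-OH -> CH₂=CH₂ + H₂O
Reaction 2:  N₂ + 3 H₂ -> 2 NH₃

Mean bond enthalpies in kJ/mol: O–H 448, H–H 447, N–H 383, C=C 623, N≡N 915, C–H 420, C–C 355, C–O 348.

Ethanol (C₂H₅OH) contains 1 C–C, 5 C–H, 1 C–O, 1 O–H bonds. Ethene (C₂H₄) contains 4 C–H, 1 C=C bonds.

Reaction 1:
  Bonds broken (reactants):
    C–C: 1 × 355 = 355
    C–H: 5 × 420 = 2100
    C–O: 1 × 348 = 348
    O–H: 1 × 448 = 448
    Σ(broken) = 3251 kJ
  Bonds formed (products):
    C–H: 4 × 420 = 1680
    C=C: 1 × 623 = 623
    O–H: 2 × 448 = 896
    Σ(formed) = 3199 kJ
  ΔH_1 = 3251 − 3199 = +52 kJ
Reaction 2:
  Bonds broken (reactants):
    H–H: 3 × 447 = 1341
    N≡N: 1 × 915 = 915
    Σ(broken) = 2256 kJ
  Bonds formed (products):
    N–H: 6 × 383 = 2298
    Σ(formed) = 2298 kJ
  ΔH_2 = 2256 − 2298 = −42 kJ
ΔH_1 − ΔH_2 = +94 kJ, so reaction 2 has the more negative ΔH; |ΔH_1 − ΔH_2| = 94 kJ.

Reaction 2, by 94 kJ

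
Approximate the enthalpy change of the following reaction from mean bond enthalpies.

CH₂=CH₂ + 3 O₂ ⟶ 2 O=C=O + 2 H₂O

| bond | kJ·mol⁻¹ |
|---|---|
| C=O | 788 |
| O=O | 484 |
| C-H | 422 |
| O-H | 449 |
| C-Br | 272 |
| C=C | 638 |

Bonds broken (reactants):
  C-H: 4 × 422 = 1688
  C=C: 1 × 638 = 638
  O=O: 3 × 484 = 1452
  Σ(broken) = 3778 kJ
Bonds formed (products):
  C=O: 4 × 788 = 3152
  O-H: 4 × 449 = 1796
  Σ(formed) = 4948 kJ
ΔH = Σ(broken) − Σ(formed) = 3778 − 4948 = −1170 kJ

ΔH ≈ −1170 kJ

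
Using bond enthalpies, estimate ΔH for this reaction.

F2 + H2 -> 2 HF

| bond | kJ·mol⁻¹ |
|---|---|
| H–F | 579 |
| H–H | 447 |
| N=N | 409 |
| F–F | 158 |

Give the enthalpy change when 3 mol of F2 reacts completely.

ΔH = −1659 kJ

Bonds broken (reactants):
  F–F: 1 × 158 = 158
  H–H: 1 × 447 = 447
  Σ(broken) = 605 kJ
Bonds formed (products):
  H–F: 2 × 579 = 1158
  Σ(formed) = 1158 kJ
ΔH = Σ(broken) − Σ(formed) = 605 − 1158 = −553 kJ
For 3× the reaction as written: 3 × (−553) = −1659 kJ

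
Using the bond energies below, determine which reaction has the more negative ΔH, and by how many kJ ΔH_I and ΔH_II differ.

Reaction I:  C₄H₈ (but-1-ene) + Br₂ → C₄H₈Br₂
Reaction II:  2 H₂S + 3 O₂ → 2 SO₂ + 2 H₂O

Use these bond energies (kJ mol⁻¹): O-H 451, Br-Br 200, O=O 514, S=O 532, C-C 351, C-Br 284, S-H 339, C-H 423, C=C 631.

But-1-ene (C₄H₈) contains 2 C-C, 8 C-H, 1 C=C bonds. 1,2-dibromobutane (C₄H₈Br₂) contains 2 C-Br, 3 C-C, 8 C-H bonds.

Reaction I:
  Bonds broken (reactants):
    Br-Br: 1 × 200 = 200
    C-C: 2 × 351 = 702
    C-H: 8 × 423 = 3384
    C=C: 1 × 631 = 631
    Σ(broken) = 4917 kJ
  Bonds formed (products):
    C-Br: 2 × 284 = 568
    C-C: 3 × 351 = 1053
    C-H: 8 × 423 = 3384
    Σ(formed) = 5005 kJ
  ΔH_I = 4917 − 5005 = −88 kJ
Reaction II:
  Bonds broken (reactants):
    O=O: 3 × 514 = 1542
    S-H: 4 × 339 = 1356
    Σ(broken) = 2898 kJ
  Bonds formed (products):
    O-H: 4 × 451 = 1804
    S=O: 4 × 532 = 2128
    Σ(formed) = 3932 kJ
  ΔH_II = 2898 − 3932 = −1034 kJ
ΔH_I − ΔH_II = +946 kJ, so reaction II has the more negative ΔH; |ΔH_I − ΔH_II| = 946 kJ.

Reaction II, by 946 kJ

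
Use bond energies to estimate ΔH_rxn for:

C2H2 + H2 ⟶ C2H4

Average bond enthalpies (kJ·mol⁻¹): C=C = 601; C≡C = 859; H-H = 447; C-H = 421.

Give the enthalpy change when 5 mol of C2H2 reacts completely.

ΔH = −685 kJ

Bonds broken (reactants):
  C≡C: 1 × 859 = 859
  C-H: 2 × 421 = 842
  H-H: 1 × 447 = 447
  Σ(broken) = 2148 kJ
Bonds formed (products):
  C-H: 4 × 421 = 1684
  C=C: 1 × 601 = 601
  Σ(formed) = 2285 kJ
ΔH = Σ(broken) − Σ(formed) = 2148 − 2285 = −137 kJ
For 5× the reaction as written: 5 × (−137) = −685 kJ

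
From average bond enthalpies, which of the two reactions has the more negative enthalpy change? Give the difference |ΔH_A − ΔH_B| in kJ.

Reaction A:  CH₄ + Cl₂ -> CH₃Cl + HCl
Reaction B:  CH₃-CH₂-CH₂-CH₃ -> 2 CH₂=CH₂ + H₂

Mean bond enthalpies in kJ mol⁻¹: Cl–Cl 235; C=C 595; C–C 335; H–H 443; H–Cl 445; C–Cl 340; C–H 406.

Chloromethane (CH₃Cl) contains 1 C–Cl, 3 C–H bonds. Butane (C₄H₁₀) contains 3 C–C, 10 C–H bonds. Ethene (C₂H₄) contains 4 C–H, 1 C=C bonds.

Reaction A:
  Bonds broken (reactants):
    C–H: 4 × 406 = 1624
    Cl–Cl: 1 × 235 = 235
    Σ(broken) = 1859 kJ
  Bonds formed (products):
    C–Cl: 1 × 340 = 340
    C–H: 3 × 406 = 1218
    H–Cl: 1 × 445 = 445
    Σ(formed) = 2003 kJ
  ΔH_A = 1859 − 2003 = −144 kJ
Reaction B:
  Bonds broken (reactants):
    C–C: 3 × 335 = 1005
    C–H: 10 × 406 = 4060
    Σ(broken) = 5065 kJ
  Bonds formed (products):
    C–H: 8 × 406 = 3248
    C=C: 2 × 595 = 1190
    H–H: 1 × 443 = 443
    Σ(formed) = 4881 kJ
  ΔH_B = 5065 − 4881 = +184 kJ
ΔH_A − ΔH_B = −328 kJ, so reaction A has the more negative ΔH; |ΔH_A − ΔH_B| = 328 kJ.

Reaction A, by 328 kJ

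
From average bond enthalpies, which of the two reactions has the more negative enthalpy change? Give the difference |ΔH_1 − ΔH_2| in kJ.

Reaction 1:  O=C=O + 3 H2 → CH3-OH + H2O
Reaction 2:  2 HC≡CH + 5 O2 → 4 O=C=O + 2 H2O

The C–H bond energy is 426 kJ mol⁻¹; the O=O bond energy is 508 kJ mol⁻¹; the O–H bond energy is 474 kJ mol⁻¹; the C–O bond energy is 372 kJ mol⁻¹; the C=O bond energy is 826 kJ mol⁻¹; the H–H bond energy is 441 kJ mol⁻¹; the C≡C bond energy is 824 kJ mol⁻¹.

Reaction 2, by 2515 kJ

Reaction 1:
  Bonds broken (reactants):
    C=O: 2 × 826 = 1652
    H–H: 3 × 441 = 1323
    Σ(broken) = 2975 kJ
  Bonds formed (products):
    C–H: 3 × 426 = 1278
    C–O: 1 × 372 = 372
    O–H: 3 × 474 = 1422
    Σ(formed) = 3072 kJ
  ΔH_1 = 2975 − 3072 = −97 kJ
Reaction 2:
  Bonds broken (reactants):
    C≡C: 2 × 824 = 1648
    C–H: 4 × 426 = 1704
    O=O: 5 × 508 = 2540
    Σ(broken) = 5892 kJ
  Bonds formed (products):
    C=O: 8 × 826 = 6608
    O–H: 4 × 474 = 1896
    Σ(formed) = 8504 kJ
  ΔH_2 = 5892 − 8504 = −2612 kJ
ΔH_1 − ΔH_2 = +2515 kJ, so reaction 2 has the more negative ΔH; |ΔH_1 − ΔH_2| = 2515 kJ.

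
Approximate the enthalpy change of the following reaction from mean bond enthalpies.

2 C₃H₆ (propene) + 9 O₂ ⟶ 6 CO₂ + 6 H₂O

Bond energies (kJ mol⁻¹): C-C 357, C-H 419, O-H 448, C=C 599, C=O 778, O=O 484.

ΔH ≈ −3416 kJ

Bonds broken (reactants):
  C-C: 2 × 357 = 714
  C-H: 12 × 419 = 5028
  C=C: 2 × 599 = 1198
  O=O: 9 × 484 = 4356
  Σ(broken) = 11296 kJ
Bonds formed (products):
  C=O: 12 × 778 = 9336
  O-H: 12 × 448 = 5376
  Σ(formed) = 14712 kJ
ΔH = Σ(broken) − Σ(formed) = 11296 − 14712 = −3416 kJ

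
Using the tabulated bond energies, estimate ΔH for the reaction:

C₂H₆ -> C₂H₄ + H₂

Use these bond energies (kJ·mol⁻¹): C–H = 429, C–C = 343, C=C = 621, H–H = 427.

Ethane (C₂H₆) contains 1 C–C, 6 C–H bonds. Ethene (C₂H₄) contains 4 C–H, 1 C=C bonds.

ΔH ≈ +153 kJ

Bonds broken (reactants):
  C–C: 1 × 343 = 343
  C–H: 6 × 429 = 2574
  Σ(broken) = 2917 kJ
Bonds formed (products):
  C–H: 4 × 429 = 1716
  C=C: 1 × 621 = 621
  H–H: 1 × 427 = 427
  Σ(formed) = 2764 kJ
ΔH = Σ(broken) − Σ(formed) = 2917 − 2764 = +153 kJ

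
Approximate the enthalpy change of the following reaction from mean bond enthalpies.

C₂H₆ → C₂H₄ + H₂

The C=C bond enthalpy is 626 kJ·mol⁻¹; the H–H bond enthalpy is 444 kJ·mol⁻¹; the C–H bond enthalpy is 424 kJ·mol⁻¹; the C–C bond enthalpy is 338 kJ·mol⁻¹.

Bonds broken (reactants):
  C–C: 1 × 338 = 338
  C–H: 6 × 424 = 2544
  Σ(broken) = 2882 kJ
Bonds formed (products):
  C–H: 4 × 424 = 1696
  C=C: 1 × 626 = 626
  H–H: 1 × 444 = 444
  Σ(formed) = 2766 kJ
ΔH = Σ(broken) − Σ(formed) = 2882 − 2766 = +116 kJ

ΔH ≈ +116 kJ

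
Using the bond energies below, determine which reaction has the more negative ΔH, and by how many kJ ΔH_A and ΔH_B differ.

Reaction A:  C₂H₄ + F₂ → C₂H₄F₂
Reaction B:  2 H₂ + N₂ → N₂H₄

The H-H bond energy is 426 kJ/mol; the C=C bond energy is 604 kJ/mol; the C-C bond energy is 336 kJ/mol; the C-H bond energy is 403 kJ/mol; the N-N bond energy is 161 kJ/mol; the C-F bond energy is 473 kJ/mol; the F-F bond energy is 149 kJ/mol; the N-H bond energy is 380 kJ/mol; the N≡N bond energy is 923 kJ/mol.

Reaction A, by 623 kJ

Reaction A:
  Bonds broken (reactants):
    C-H: 4 × 403 = 1612
    C=C: 1 × 604 = 604
    F-F: 1 × 149 = 149
    Σ(broken) = 2365 kJ
  Bonds formed (products):
    C-C: 1 × 336 = 336
    C-F: 2 × 473 = 946
    C-H: 4 × 403 = 1612
    Σ(formed) = 2894 kJ
  ΔH_A = 2365 − 2894 = −529 kJ
Reaction B:
  Bonds broken (reactants):
    H-H: 2 × 426 = 852
    N≡N: 1 × 923 = 923
    Σ(broken) = 1775 kJ
  Bonds formed (products):
    N-H: 4 × 380 = 1520
    N-N: 1 × 161 = 161
    Σ(formed) = 1681 kJ
  ΔH_B = 1775 − 1681 = +94 kJ
ΔH_A − ΔH_B = −623 kJ, so reaction A has the more negative ΔH; |ΔH_A − ΔH_B| = 623 kJ.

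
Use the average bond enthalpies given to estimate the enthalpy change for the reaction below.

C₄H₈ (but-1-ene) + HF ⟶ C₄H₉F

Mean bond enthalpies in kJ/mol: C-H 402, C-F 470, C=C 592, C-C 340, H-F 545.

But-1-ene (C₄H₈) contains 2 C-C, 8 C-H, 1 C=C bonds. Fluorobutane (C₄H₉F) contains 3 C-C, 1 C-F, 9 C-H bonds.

Bonds broken (reactants):
  C-C: 2 × 340 = 680
  C-H: 8 × 402 = 3216
  C=C: 1 × 592 = 592
  H-F: 1 × 545 = 545
  Σ(broken) = 5033 kJ
Bonds formed (products):
  C-C: 3 × 340 = 1020
  C-F: 1 × 470 = 470
  C-H: 9 × 402 = 3618
  Σ(formed) = 5108 kJ
ΔH = Σ(broken) − Σ(formed) = 5033 − 5108 = −75 kJ

ΔH ≈ −75 kJ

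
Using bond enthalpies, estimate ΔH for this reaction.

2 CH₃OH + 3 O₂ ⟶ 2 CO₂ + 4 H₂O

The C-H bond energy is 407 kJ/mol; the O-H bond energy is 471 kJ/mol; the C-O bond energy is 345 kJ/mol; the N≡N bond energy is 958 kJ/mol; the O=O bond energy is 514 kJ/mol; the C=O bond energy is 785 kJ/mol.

Bonds broken (reactants):
  C-H: 6 × 407 = 2442
  C-O: 2 × 345 = 690
  O-H: 2 × 471 = 942
  O=O: 3 × 514 = 1542
  Σ(broken) = 5616 kJ
Bonds formed (products):
  C=O: 4 × 785 = 3140
  O-H: 8 × 471 = 3768
  Σ(formed) = 6908 kJ
ΔH = Σ(broken) − Σ(formed) = 5616 − 6908 = −1292 kJ

ΔH ≈ −1292 kJ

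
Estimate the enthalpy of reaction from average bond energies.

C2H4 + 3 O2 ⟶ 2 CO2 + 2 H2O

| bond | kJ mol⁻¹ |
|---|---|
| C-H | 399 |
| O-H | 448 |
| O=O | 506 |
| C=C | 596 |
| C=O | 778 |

Bonds broken (reactants):
  C-H: 4 × 399 = 1596
  C=C: 1 × 596 = 596
  O=O: 3 × 506 = 1518
  Σ(broken) = 3710 kJ
Bonds formed (products):
  C=O: 4 × 778 = 3112
  O-H: 4 × 448 = 1792
  Σ(formed) = 4904 kJ
ΔH = Σ(broken) − Σ(formed) = 3710 − 4904 = −1194 kJ

ΔH ≈ −1194 kJ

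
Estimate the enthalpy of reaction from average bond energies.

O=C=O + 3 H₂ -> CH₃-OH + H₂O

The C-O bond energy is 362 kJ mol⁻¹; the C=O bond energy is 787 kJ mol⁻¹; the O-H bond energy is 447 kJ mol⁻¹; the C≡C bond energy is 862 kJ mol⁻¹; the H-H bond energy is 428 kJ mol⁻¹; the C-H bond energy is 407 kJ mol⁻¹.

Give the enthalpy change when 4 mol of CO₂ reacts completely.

Bonds broken (reactants):
  C=O: 2 × 787 = 1574
  H-H: 3 × 428 = 1284
  Σ(broken) = 2858 kJ
Bonds formed (products):
  C-H: 3 × 407 = 1221
  C-O: 1 × 362 = 362
  O-H: 3 × 447 = 1341
  Σ(formed) = 2924 kJ
ΔH = Σ(broken) − Σ(formed) = 2858 − 2924 = −66 kJ
For 4× the reaction as written: 4 × (−66) = −264 kJ

ΔH = −264 kJ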